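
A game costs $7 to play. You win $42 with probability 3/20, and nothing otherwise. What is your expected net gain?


E[gain] = (42-7)×3/20 + (-7)×17/20
= 21/4 - 119/20 = -7/10

Expected net gain = $-7/10 ≈ $-0.70


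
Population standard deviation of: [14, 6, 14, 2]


Mean = 36/4 = 9
  (14-9)²=25
  (6-9)²=9
  (14-9)²=25
  (2-9)²=49
Σ(x-μ)² = 108
σ² = 108/4 = 27

σ = √(27) ≈ 5.1962


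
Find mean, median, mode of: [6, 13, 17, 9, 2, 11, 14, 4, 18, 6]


Sorted: [2, 4, 6, 6, 9, 11, 13, 14, 17, 18]
Mean = 100/10 = 10
Median = 10
Freq: {6: 2, 13: 1, 17: 1, 9: 1, 2: 1, 11: 1, 14: 1, 4: 1, 18: 1}
Mode: [6]

Mean=10, Median=10, Mode=6


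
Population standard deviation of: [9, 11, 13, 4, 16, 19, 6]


Mean = 78/7
  (9-78/7)²=225/49
  (11-78/7)²=1/49
  (13-78/7)²=169/49
  (4-78/7)²=2500/49
  (16-78/7)²=1156/49
  (19-78/7)²=3025/49
  (6-78/7)²=1296/49
Σ(x-μ)² = 1196/7
σ² = (1196/7)/7 = 1196/49

σ = √(1196/49) ≈ 4.9405


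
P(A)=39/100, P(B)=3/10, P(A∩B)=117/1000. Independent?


P(A)×P(B) = 117/1000
P(A∩B) = 117/1000
Equal ✓ → Independent

Yes, independent


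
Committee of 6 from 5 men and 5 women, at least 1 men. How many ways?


Count by #men:
  1M,5W: C(5,1)×C(5,5)=5
  2M,4W: C(5,2)×C(5,4)=50
  3M,3W: C(5,3)×C(5,3)=100
  4M,2W: C(5,4)×C(5,2)=50
  5M,1W: C(5,5)×C(5,1)=5
Total = 210

210


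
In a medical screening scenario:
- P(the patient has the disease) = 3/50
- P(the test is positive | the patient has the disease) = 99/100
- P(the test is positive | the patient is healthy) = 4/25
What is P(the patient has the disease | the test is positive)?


Using Bayes' theorem:
P(A|B) = P(B|A)·P(A) / P(B)

P(the test is positive) = 99/100 × 3/50 + 4/25 × 47/50
= 297/5000 + 94/625 = 1049/5000

P(the patient has the disease|the test is positive) = (297/5000) / (1049/5000) = 297/1049

P(the patient has the disease|the test is positive) = 297/1049 ≈ 28.31%


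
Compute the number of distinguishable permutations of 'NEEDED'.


Letters: 6, freq: {'N': 1, 'E': 3, 'D': 2}
6!/(1!×3!×2!) = 720/12 = 60

60


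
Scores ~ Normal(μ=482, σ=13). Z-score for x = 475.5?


z = (x - μ)/σ = (475.5 - 482)/13 = -0.5

z = -0.5


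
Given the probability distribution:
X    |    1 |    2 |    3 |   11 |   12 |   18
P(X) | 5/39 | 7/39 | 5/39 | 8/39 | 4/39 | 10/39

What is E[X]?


E[X] = Σ x·P(X=x)
= (1)×(5/39) + (2)×(7/39) + (3)×(5/39) + (11)×(8/39) + (12)×(4/39) + (18)×(10/39)
= 350/39

E[X] = 350/39


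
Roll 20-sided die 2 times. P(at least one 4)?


P(no 4)^2 = (19/20)^2 = 361/400
P(≥1) = 1 - 361/400 = 39/400

P = 39/400 ≈ 9.75%


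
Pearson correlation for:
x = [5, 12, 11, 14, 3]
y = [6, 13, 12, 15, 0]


n=5, Σx=45, Σy=46, Σxy=528, Σx²=495, Σy²=574
r = (5×528 - 45×46)/√((5×495 - 45²)(5×574 - 46²))
= 570/√(450×754) = 570/√339300 ≈ 570/582.4946 ≈ 0.9785

r ≈ 0.9785


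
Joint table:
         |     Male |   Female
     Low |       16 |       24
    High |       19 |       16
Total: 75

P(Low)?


P(Low) = (16+24)/75 = 40/75 = 8/15

P(Low) = 8/15 ≈ 53.33%


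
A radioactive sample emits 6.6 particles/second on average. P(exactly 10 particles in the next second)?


Poisson(λ=6.6): P(X=10) = e^(-λ)×λ^k/k!
= e^(-6.6) × 6.6^10 / 10!
≈ 0.001360368038 × 156833688.091 / 3628800 ≈ 0.058794

P(X=10) ≈ 0.058794 ≈ 5.88%


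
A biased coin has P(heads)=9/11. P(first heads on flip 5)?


Geometric: P(X=5) = (1-p)^(k-1)×p = (2/11)^4×9/11 = 144/161051

P(X=5) = 144/161051 ≈ 0.09%


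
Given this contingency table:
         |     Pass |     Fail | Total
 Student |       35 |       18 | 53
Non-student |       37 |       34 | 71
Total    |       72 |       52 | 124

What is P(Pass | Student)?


P(Pass | Student) = 35/(35+18) = 35/53

P(Pass|Student) = 35/53 ≈ 66.04%


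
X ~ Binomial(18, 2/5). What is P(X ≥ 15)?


P(X ≥ 15) = Σ P(X=i) for i=15..18
P(X=15) = 721944576/3814697265625
P(X=16) = 90243072/3814697265625
P(X=17) = 7077888/3814697265625
P(X=18) = 262144/3814697265625
Sum = 163905536/762939453125

P(X ≥ 15) = 163905536/762939453125 ≈ 0.02%


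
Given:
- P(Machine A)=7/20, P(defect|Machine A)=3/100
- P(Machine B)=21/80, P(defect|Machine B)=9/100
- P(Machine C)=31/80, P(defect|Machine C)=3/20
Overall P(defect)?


P(B) = Σ P(B|Aᵢ)×P(Aᵢ)
  3/100×7/20 = 21/2000
  9/100×21/80 = 189/8000
  3/20×31/80 = 93/1600
Sum = 369/4000

P(defect) = 369/4000 ≈ 9.22%


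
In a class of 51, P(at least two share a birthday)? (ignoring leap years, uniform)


P(all different) = Π(365-i)/365 for i=0..50
= 0.025568
P(match) = 1 - 0.025568 = 0.974432

P ≈ 0.9744 ≈ 97.44%


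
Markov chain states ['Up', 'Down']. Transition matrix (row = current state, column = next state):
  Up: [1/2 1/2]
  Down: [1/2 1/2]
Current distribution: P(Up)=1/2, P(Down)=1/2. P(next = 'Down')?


P(next=Down) = Σᵢ P(now=i)×P(i→Down)
= 1/2×1/2 + 1/2×1/2
= 1/4 + 1/4 = 1/2

P = 1/2 ≈ 0.5000


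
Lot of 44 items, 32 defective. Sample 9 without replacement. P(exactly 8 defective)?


Hypergeometric: C(32,8)×C(12,1)/C(44,9)
= 10518300×12/708930508 = 2427300/13633279

P(X=8) = 2427300/13633279 ≈ 17.80%


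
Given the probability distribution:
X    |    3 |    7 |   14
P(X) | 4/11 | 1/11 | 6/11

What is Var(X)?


E[X] = 103/11
E[X²] = 1261/11
Var(X) = E[X²] - (E[X])² = 1261/11 - 10609/121 = 3262/121

Var(X) = 3262/121 ≈ 26.9587


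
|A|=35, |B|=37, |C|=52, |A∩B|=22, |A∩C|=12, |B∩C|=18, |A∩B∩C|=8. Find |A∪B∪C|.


|A∪B∪C| = 35+37+52-22-12-18+8 = 80

|A∪B∪C| = 80


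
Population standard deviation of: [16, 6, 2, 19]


Mean = 43/4
  (16-43/4)²=441/16
  (6-43/4)²=361/16
  (2-43/4)²=1225/16
  (19-43/4)²=1089/16
Σ(x-μ)² = 779/4
σ² = (779/4)/4 = 779/16

σ = √(779/16) ≈ 6.9776


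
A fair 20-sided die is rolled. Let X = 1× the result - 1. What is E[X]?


E[die] = (1+20)/2 = 21/2
E[X] = 1×21/2 - 1 = 19/2

E[X] = 19/2


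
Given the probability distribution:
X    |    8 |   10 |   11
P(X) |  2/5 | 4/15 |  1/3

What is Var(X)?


E[X] = 143/15
E[X²] = 463/5
Var(X) = E[X²] - (E[X])² = 463/5 - 20449/225 = 386/225

Var(X) = 386/225 ≈ 1.7156


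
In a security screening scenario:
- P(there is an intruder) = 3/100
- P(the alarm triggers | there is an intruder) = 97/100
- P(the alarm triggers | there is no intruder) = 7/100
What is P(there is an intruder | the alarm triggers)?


Using Bayes' theorem:
P(A|B) = P(B|A)·P(A) / P(B)

P(the alarm triggers) = 97/100 × 3/100 + 7/100 × 97/100
= 291/10000 + 679/10000 = 97/1000

P(there is an intruder|the alarm triggers) = (291/10000) / (97/1000) = 3/10

P(there is an intruder|the alarm triggers) = 3/10 ≈ 30.00%


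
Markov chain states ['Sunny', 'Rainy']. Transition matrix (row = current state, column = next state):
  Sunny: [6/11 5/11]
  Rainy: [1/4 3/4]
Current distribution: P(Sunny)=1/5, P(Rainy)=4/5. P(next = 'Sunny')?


P(next=Sunny) = Σᵢ P(now=i)×P(i→Sunny)
= 1/5×6/11 + 4/5×1/4
= 6/55 + 1/5 = 17/55

P = 17/55 ≈ 0.3091


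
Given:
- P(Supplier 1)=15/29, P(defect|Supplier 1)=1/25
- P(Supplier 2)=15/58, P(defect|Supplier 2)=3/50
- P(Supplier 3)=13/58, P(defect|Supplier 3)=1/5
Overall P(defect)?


P(B) = Σ P(B|Aᵢ)×P(Aᵢ)
  1/25×15/29 = 3/145
  3/50×15/58 = 9/580
  1/5×13/58 = 13/290
Sum = 47/580

P(defect) = 47/580 ≈ 8.10%


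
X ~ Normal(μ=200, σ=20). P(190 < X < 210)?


z₁=(190-200)/20=-0.5, z₂=(210-200)/20=0.5
P = Φ(0.5) - Φ(-0.5) = 0.691462 - 0.308538 = 0.382924 ≈ 0.3829

P(190 < X < 210) ≈ 0.3829


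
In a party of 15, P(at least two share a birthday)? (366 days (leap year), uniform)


P(all different) = Π(366-i)/366 for i=0..14
= 0.747702
P(match) = 1 - 0.747702 = 0.252298

P ≈ 0.2523 ≈ 25.23%


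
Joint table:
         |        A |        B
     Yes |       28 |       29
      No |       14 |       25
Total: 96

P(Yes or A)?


P(Yes∨A) = P(Yes) + P(A) - P(Yes∧A)
= (57 + 42 - 28)/96 = 71/96

P = 71/96 ≈ 73.96%


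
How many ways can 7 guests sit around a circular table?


Circular arrangements of 7 distinct objects: fix one position to break rotational symmetry.
(n-1)! = 6! = 720

720


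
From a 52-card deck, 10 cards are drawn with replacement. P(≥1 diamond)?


P(not a diamond) = 39/52 = 3/4
P(none in 10 draws) = (3/4)^10 = 59049/1048576
P(≥1 diamond) = 1 - 59049/1048576 = 989527/1048576

P = 989527/1048576 ≈ 94.37%


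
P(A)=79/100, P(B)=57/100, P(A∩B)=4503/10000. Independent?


P(A)×P(B) = 4503/10000
P(A∩B) = 4503/10000
Equal ✓ → Independent

Yes, independent


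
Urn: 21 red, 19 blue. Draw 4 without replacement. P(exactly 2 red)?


Hypergeometric: C(21,2)×C(19,2)/C(40,4)
= 210×171/91390 = 189/481

P(X=2) = 189/481 ≈ 39.29%


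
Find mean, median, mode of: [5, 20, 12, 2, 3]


Sorted: [2, 3, 5, 12, 20]
Mean = 42/5
Median = 5
Freq: {5: 1, 20: 1, 12: 1, 2: 1, 3: 1}
Mode: No mode

Mean=42/5, Median=5, Mode=No mode


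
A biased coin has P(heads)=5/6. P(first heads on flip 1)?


Geometric: P(X=1) = (1-p)^(k-1)×p = (1/6)^0×5/6 = 5/6

P(X=1) = 5/6 ≈ 83.33%


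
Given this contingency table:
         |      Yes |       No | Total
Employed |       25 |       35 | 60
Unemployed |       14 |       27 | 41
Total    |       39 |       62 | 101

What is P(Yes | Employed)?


P(Yes | Employed) = 25/(25+35) = 25/60 = 5/12

P(Yes|Employed) = 5/12 ≈ 41.67%


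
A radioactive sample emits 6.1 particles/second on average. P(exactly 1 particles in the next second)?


Poisson(λ=6.1): P(X=1) = e^(-λ)×λ^k/k!
= e^(-6.1) × 6.1^1 / 1!
≈ 0.002242867719 × 6.1 / 1 ≈ 0.013681

P(X=1) ≈ 0.013681 ≈ 1.37%


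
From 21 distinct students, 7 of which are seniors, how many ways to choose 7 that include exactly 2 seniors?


Choose 2 of the 7 seniors and 5 of the other 14 students:
C(7,2)×C(14,5) = 21×2002 = 42042

42042


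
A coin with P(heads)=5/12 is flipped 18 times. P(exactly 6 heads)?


Binomial: P(X=6) = C(18,6)×p^6×(1-p)^12
= 18564 × 15625/2985984 × 13841287201/8916100448256 = 334569864061671875/2218611106740436992

P(X=6) = 334569864061671875/2218611106740436992 ≈ 15.08%


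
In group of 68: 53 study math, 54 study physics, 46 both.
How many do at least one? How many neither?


|A∪B| = 53+54-46 = 61
Neither = 68-61 = 7

At least one: 61; Neither: 7


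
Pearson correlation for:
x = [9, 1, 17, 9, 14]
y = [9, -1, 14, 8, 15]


n=5, Σx=50, Σy=45, Σxy=600, Σx²=648, Σy²=567
r = (5×600 - 50×45)/√((5×648 - 50²)(5×567 - 45²))
= 750/√(740×810) = 750/√599400 ≈ 750/774.2093 ≈ 0.9687

r ≈ 0.9687


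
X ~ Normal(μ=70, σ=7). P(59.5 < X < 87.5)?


z₁=(59.5-70)/7=-1.5, z₂=(87.5-70)/7=2.5
P = Φ(2.5) - Φ(-1.5) = 0.993790 - 0.066807 = 0.926983 ≈ 0.9270

P(59.5 < X < 87.5) ≈ 0.9270


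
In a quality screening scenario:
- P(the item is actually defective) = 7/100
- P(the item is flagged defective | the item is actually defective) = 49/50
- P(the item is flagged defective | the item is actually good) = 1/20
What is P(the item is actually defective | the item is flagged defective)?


Using Bayes' theorem:
P(A|B) = P(B|A)·P(A) / P(B)

P(the item is flagged defective) = 49/50 × 7/100 + 1/20 × 93/100
= 343/5000 + 93/2000 = 1151/10000

P(the item is actually defective|the item is flagged defective) = (343/5000) / (1151/10000) = 686/1151

P(the item is actually defective|the item is flagged defective) = 686/1151 ≈ 59.60%


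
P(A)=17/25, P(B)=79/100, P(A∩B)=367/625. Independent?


P(A)×P(B) = 1343/2500
P(A∩B) = 367/625
Not equal → NOT independent

No, not independent


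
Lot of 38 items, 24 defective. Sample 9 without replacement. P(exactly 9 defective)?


Hypergeometric: C(24,9)×C(14,0)/C(38,9)
= 1307504×1/163011640 = 46/5735

P(X=9) = 46/5735 ≈ 0.80%


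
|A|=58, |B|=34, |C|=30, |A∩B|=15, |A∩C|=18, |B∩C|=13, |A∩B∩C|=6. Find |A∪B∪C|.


|A∪B∪C| = 58+34+30-15-18-13+6 = 82

|A∪B∪C| = 82


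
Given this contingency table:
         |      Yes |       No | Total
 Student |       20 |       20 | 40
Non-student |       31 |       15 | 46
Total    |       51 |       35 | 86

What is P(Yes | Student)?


P(Yes | Student) = 20/(20+20) = 20/40 = 1/2

P(Yes|Student) = 1/2 ≈ 50.00%


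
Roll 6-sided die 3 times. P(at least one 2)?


P(no 2)^3 = (5/6)^3 = 125/216
P(≥1) = 1 - 125/216 = 91/216

P = 91/216 ≈ 42.13%


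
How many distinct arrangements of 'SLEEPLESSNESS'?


Letters: 13, freq: {'S': 5, 'L': 2, 'E': 4, 'P': 1, 'N': 1}
13!/(5!×2!×4!×1!×1!) = 6227020800/5760 = 1081080

1081080


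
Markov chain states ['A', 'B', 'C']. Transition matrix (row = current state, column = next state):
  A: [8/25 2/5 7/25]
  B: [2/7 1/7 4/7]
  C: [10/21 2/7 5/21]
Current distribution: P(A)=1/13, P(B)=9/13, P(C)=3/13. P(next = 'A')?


P(next=A) = Σᵢ P(now=i)×P(i→A)
= 1/13×8/25 + 9/13×2/7 + 3/13×10/21
= 8/325 + 18/91 + 10/91 = 108/325

P = 108/325 ≈ 0.3323


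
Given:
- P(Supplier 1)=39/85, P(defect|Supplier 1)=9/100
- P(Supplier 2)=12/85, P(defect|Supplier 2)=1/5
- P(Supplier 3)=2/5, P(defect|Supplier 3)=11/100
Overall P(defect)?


P(B) = Σ P(B|Aᵢ)×P(Aᵢ)
  9/100×39/85 = 351/8500
  1/5×12/85 = 12/425
  11/100×2/5 = 11/250
Sum = 193/1700

P(defect) = 193/1700 ≈ 11.35%


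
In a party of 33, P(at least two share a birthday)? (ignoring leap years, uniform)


P(all different) = Π(365-i)/365 for i=0..32
= 0.225028
P(match) = 1 - 0.225028 = 0.774972

P ≈ 0.7750 ≈ 77.50%


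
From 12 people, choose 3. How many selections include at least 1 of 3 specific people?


Complement: C(12,3) - C(9,3) = 220 - 84 = 136

136


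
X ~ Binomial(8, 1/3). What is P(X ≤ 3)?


P(X ≤ 3) = Σ P(X=i) for i=0..3
P(X=0) = 256/6561
P(X=1) = 1024/6561
P(X=2) = 1792/6561
P(X=3) = 1792/6561
Sum = 4864/6561

P(X ≤ 3) = 4864/6561 ≈ 74.14%


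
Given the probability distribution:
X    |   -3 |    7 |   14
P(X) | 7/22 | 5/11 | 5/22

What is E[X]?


E[X] = Σ x·P(X=x)
= (-3)×(7/22) + (7)×(5/11) + (14)×(5/22)
= 119/22

E[X] = 119/22


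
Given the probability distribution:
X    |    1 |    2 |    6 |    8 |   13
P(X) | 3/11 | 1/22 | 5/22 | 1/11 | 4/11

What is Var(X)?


E[X] = 79/11
E[X²] = 835/11
Var(X) = E[X²] - (E[X])² = 835/11 - 6241/121 = 2944/121

Var(X) = 2944/121 ≈ 24.3306


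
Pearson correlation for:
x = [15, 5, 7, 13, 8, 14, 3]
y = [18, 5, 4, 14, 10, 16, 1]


n=7, Σx=65, Σy=68, Σxy=812, Σx²=737, Σy²=918
r = (7×812 - 65×68)/√((7×737 - 65²)(7×918 - 68²))
= 1264/√(934×1802) = 1264/√1683068 ≈ 1264/1297.3311 ≈ 0.9743

r ≈ 0.9743


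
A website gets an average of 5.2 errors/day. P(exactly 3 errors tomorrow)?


Poisson(λ=5.2): P(X=3) = e^(-λ)×λ^k/k!
= e^(-5.2) × 5.2^3 / 3!
≈ 0.005516564421 × 140.608 / 6 ≈ 0.129279

P(X=3) ≈ 0.129279 ≈ 12.93%


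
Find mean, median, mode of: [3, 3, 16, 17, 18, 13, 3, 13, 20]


Sorted: [3, 3, 3, 13, 13, 16, 17, 18, 20]
Mean = 106/9
Median = 13
Freq: {3: 3, 16: 1, 17: 1, 18: 1, 13: 2, 20: 1}
Mode: [3]

Mean=106/9, Median=13, Mode=3


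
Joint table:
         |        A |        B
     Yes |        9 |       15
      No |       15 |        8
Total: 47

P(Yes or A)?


P(Yes∨A) = P(Yes) + P(A) - P(Yes∧A)
= (24 + 24 - 9)/47 = 39/47

P = 39/47 ≈ 82.98%


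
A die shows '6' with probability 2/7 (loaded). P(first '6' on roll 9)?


Geometric: P(X=9) = (1-p)^(k-1)×p = (5/7)^8×2/7 = 781250/40353607

P(X=9) = 781250/40353607 ≈ 1.94%


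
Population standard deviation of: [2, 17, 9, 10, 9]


Mean = 47/5
  (2-47/5)²=1369/25
  (17-47/5)²=1444/25
  (9-47/5)²=4/25
  (10-47/5)²=9/25
  (9-47/5)²=4/25
Σ(x-μ)² = 566/5
σ² = (566/5)/5 = 566/25

σ = √(566/25) ≈ 4.7582


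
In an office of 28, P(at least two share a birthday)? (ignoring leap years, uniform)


P(all different) = Π(365-i)/365 for i=0..27
= 0.345539
P(match) = 1 - 0.345539 = 0.654461

P ≈ 0.6545 ≈ 65.45%


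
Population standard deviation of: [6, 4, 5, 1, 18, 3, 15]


Mean = 52/7
  (6-52/7)²=100/49
  (4-52/7)²=576/49
  (5-52/7)²=289/49
  (1-52/7)²=2025/49
  (18-52/7)²=5476/49
  (3-52/7)²=961/49
  (15-52/7)²=2809/49
Σ(x-μ)² = 1748/7
σ² = (1748/7)/7 = 1748/49

σ = √(1748/49) ≈ 5.9727


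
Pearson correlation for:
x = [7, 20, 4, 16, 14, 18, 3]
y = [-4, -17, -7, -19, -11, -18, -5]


n=7, Σx=82, Σy=-81, Σxy=-1193, Σx²=1250, Σy²=1185
r = (7×(-1193) - 82×(-81))/√((7×1250 - 82²)(7×1185 - (-81)²))
= -1709/√(2026×1734) = -1709/√3513084 ≈ -1709/1874.3223 ≈ -0.9118

r ≈ -0.9118


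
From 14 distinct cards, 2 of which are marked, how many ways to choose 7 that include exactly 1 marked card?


Choose 1 of the 2 marked cards and 6 of the other 12 cards:
C(2,1)×C(12,6) = 2×924 = 1848

1848


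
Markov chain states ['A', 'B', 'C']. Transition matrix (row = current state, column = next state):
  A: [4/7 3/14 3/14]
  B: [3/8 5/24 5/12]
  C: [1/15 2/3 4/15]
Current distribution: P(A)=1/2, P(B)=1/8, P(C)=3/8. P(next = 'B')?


P(next=B) = Σᵢ P(now=i)×P(i→B)
= 1/2×3/14 + 1/8×5/24 + 3/8×2/3
= 3/28 + 5/192 + 1/4 = 515/1344

P = 515/1344 ≈ 0.3832


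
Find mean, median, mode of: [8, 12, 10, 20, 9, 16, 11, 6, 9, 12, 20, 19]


Sorted: [6, 8, 9, 9, 10, 11, 12, 12, 16, 19, 20, 20]
Mean = 152/12 = 38/3
Median = 23/2
Freq: {8: 1, 12: 2, 10: 1, 20: 2, 9: 2, 16: 1, 11: 1, 6: 1, 19: 1}
Mode: [9, 12, 20]

Mean=38/3, Median=23/2, Mode=[9, 12, 20]


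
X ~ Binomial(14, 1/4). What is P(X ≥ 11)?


P(X ≥ 11) = Σ P(X=i) for i=11..14
P(X=11) = 2457/67108864
P(X=12) = 819/268435456
P(X=13) = 21/134217728
P(X=14) = 1/268435456
Sum = 5345/134217728

P(X ≥ 11) = 5345/134217728 ≈ 0.00%


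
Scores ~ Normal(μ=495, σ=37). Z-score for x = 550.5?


z = (x - μ)/σ = (550.5 - 495)/37 = 1.5

z = 1.5


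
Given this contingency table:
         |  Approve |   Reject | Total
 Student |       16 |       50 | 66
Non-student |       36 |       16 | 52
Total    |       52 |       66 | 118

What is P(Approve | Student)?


P(Approve | Student) = 16/(16+50) = 16/66 = 8/33

P(Approve|Student) = 8/33 ≈ 24.24%


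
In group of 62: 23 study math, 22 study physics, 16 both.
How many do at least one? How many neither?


|A∪B| = 23+22-16 = 29
Neither = 62-29 = 33

At least one: 29; Neither: 33


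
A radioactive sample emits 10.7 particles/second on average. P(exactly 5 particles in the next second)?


Poisson(λ=10.7): P(X=5) = e^(-λ)×λ^k/k!
= e^(-10.7) × 10.7^5 / 5!
≈ 2.254493791e-05 × 140255.17307 / 120 ≈ 0.026350

P(X=5) ≈ 0.026350 ≈ 2.64%


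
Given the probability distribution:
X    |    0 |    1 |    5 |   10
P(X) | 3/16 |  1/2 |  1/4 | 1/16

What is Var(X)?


E[X] = 19/8
E[X²] = 13
Var(X) = E[X²] - (E[X])² = 13 - 361/64 = 471/64

Var(X) = 471/64 ≈ 7.3594


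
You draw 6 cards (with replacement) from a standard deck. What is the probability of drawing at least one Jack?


P(not a Jack) = 48/52 = 12/13
P(none in 6 draws) = (12/13)^6 = 2985984/4826809
P(≥1 Jack) = 1 - 2985984/4826809 = 1840825/4826809

P = 1840825/4826809 ≈ 38.14%


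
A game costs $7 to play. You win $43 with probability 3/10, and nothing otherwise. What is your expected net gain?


E[gain] = (43-7)×3/10 + (-7)×7/10
= 54/5 - 49/10 = 59/10

Expected net gain = $59/10 ≈ $5.90


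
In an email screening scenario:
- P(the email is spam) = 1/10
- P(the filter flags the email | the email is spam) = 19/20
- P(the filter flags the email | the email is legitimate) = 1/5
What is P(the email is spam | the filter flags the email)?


Using Bayes' theorem:
P(A|B) = P(B|A)·P(A) / P(B)

P(the filter flags the email) = 19/20 × 1/10 + 1/5 × 9/10
= 19/200 + 9/50 = 11/40

P(the email is spam|the filter flags the email) = (19/200) / (11/40) = 19/55

P(the email is spam|the filter flags the email) = 19/55 ≈ 34.55%


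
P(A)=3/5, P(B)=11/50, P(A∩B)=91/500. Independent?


P(A)×P(B) = 33/250
P(A∩B) = 91/500
Not equal → NOT independent

No, not independent


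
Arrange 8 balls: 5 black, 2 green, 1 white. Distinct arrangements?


8!/(5!×2!×1!) = 168

168


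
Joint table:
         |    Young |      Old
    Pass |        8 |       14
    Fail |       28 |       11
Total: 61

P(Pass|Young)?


P(Pass|Young) = 8/(8+28) = 8/36 = 2/9

P = 2/9 ≈ 22.22%


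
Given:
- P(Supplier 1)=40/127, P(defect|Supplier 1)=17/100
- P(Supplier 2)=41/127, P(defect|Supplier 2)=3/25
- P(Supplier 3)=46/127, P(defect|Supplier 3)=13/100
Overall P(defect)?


P(B) = Σ P(B|Aᵢ)×P(Aᵢ)
  17/100×40/127 = 34/635
  3/25×41/127 = 123/3175
  13/100×46/127 = 299/6350
Sum = 177/1270

P(defect) = 177/1270 ≈ 13.94%


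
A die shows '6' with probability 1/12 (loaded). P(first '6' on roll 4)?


Geometric: P(X=4) = (1-p)^(k-1)×p = (11/12)^3×1/12 = 1331/20736

P(X=4) = 1331/20736 ≈ 6.42%


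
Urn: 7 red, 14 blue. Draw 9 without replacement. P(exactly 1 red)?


Hypergeometric: C(7,1)×C(14,8)/C(21,9)
= 7×3003/293930 = 231/3230

P(X=1) = 231/3230 ≈ 7.15%


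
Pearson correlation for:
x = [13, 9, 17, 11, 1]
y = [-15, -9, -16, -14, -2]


n=5, Σx=51, Σy=-56, Σxy=-704, Σx²=661, Σy²=762
r = (5×(-704) - 51×(-56))/√((5×661 - 51²)(5×762 - (-56)²))
= -664/√(704×674) = -664/√474496 ≈ -664/688.8367 ≈ -0.9639

r ≈ -0.9639


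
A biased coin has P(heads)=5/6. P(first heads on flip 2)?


Geometric: P(X=2) = (1-p)^(k-1)×p = (1/6)^1×5/6 = 5/36

P(X=2) = 5/36 ≈ 13.89%


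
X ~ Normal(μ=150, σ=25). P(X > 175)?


z = (175-150)/25 = 1.0
P(X > 175) = 1 - P(Z ≤ 1.0) = 1 - 0.8413 = 0.1587

P(X > 175) ≈ 0.1587


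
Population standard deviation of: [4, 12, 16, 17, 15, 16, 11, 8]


Mean = 99/8
  (4-99/8)²=4489/64
  (12-99/8)²=9/64
  (16-99/8)²=841/64
  (17-99/8)²=1369/64
  (15-99/8)²=441/64
  (16-99/8)²=841/64
  (11-99/8)²=121/64
  (8-99/8)²=1225/64
Σ(x-μ)² = 1167/8
σ² = (1167/8)/8 = 1167/64

σ = √(1167/64) ≈ 4.2702


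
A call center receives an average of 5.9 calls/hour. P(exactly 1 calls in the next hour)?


Poisson(λ=5.9): P(X=1) = e^(-λ)×λ^k/k!
= e^(-5.9) × 5.9^1 / 1!
≈ 0.002739444819 × 5.9 / 1 ≈ 0.016163

P(X=1) ≈ 0.016163 ≈ 1.62%


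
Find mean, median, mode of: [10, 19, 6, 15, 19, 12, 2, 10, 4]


Sorted: [2, 4, 6, 10, 10, 12, 15, 19, 19]
Mean = 97/9
Median = 10
Freq: {10: 2, 19: 2, 6: 1, 15: 1, 12: 1, 2: 1, 4: 1}
Mode: [10, 19]

Mean=97/9, Median=10, Mode=[10, 19]


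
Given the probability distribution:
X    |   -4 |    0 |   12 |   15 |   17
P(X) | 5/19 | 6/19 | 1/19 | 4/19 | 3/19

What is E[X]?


E[X] = Σ x·P(X=x)
= (-4)×(5/19) + (0)×(6/19) + (12)×(1/19) + (15)×(4/19) + (17)×(3/19)
= 103/19

E[X] = 103/19


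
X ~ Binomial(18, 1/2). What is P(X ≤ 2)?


P(X ≤ 2) = Σ P(X=i) for i=0..2
P(X=0) = 1/262144
P(X=1) = 9/131072
P(X=2) = 153/262144
Sum = 43/65536

P(X ≤ 2) = 43/65536 ≈ 0.07%


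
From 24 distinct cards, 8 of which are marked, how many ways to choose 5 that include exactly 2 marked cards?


Choose 2 of the 8 marked cards and 3 of the other 16 cards:
C(8,2)×C(16,3) = 28×560 = 15680

15680


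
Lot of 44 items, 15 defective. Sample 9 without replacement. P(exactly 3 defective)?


Hypergeometric: C(15,3)×C(29,6)/C(44,9)
= 455×475020/708930508 = 4156425/13633279

P(X=3) = 4156425/13633279 ≈ 30.49%


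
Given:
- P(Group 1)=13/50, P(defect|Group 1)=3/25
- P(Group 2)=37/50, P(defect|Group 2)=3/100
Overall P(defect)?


P(B) = Σ P(B|Aᵢ)×P(Aᵢ)
  3/25×13/50 = 39/1250
  3/100×37/50 = 111/5000
Sum = 267/5000

P(defect) = 267/5000 ≈ 5.34%


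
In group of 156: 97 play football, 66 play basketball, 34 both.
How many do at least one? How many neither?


|A∪B| = 97+66-34 = 129
Neither = 156-129 = 27

At least one: 129; Neither: 27


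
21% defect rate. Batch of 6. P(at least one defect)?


P(all good) = (79/100)^6 = 243087455521/1000000000000
P(≥1 defect) = 756912544479/1000000000000

P = 756912544479/1000000000000 ≈ 75.69%


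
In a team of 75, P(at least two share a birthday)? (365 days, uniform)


P(all different) = Π(365-i)/365 for i=0..74
= 0.000280
P(match) = 1 - 0.000280 = 0.999720

P ≈ 0.9997 ≈ 99.97%


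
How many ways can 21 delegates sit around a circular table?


Circular arrangements of 21 distinct objects: fix one position to break rotational symmetry.
(n-1)! = 20! = 2432902008176640000

2432902008176640000


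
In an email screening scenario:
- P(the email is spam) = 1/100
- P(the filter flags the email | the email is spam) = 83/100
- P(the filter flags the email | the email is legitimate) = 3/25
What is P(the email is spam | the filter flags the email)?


Using Bayes' theorem:
P(A|B) = P(B|A)·P(A) / P(B)

P(the filter flags the email) = 83/100 × 1/100 + 3/25 × 99/100
= 83/10000 + 297/2500 = 1271/10000

P(the email is spam|the filter flags the email) = (83/10000) / (1271/10000) = 83/1271

P(the email is spam|the filter flags the email) = 83/1271 ≈ 6.53%


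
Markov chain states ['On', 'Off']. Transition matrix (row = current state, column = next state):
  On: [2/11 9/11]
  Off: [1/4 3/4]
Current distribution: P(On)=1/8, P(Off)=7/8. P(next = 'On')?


P(next=On) = Σᵢ P(now=i)×P(i→On)
= 1/8×2/11 + 7/8×1/4
= 1/44 + 7/32 = 85/352

P = 85/352 ≈ 0.2415


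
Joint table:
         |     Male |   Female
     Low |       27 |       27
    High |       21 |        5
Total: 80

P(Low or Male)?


P(Low∨Male) = P(Low) + P(Male) - P(Low∧Male)
= (54 + 48 - 27)/80 = 75/80 = 15/16

P = 15/16 ≈ 93.75%


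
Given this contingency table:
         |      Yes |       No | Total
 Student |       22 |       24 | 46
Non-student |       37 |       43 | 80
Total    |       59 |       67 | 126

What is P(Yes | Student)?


P(Yes | Student) = 22/(22+24) = 22/46 = 11/23

P(Yes|Student) = 11/23 ≈ 47.83%


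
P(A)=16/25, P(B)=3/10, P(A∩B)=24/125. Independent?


P(A)×P(B) = 24/125
P(A∩B) = 24/125
Equal ✓ → Independent

Yes, independent


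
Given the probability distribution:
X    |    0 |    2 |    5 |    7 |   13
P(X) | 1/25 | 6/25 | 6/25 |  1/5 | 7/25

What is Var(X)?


E[X] = 168/25
E[X²] = 1602/25
Var(X) = E[X²] - (E[X])² = 1602/25 - 28224/625 = 11826/625

Var(X) = 11826/625 ≈ 18.9216


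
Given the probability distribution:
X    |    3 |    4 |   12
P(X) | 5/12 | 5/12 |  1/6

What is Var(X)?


E[X] = 59/12
E[X²] = 413/12
Var(X) = E[X²] - (E[X])² = 413/12 - 3481/144 = 1475/144

Var(X) = 1475/144 ≈ 10.2431


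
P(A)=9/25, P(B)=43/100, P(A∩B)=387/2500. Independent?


P(A)×P(B) = 387/2500
P(A∩B) = 387/2500
Equal ✓ → Independent

Yes, independent


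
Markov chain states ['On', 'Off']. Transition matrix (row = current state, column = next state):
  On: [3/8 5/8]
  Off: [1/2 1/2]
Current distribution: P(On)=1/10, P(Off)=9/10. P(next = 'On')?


P(next=On) = Σᵢ P(now=i)×P(i→On)
= 1/10×3/8 + 9/10×1/2
= 3/80 + 9/20 = 39/80

P = 39/80 ≈ 0.4875


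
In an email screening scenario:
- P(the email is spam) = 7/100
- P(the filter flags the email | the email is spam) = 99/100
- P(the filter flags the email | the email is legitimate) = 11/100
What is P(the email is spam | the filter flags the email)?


Using Bayes' theorem:
P(A|B) = P(B|A)·P(A) / P(B)

P(the filter flags the email) = 99/100 × 7/100 + 11/100 × 93/100
= 693/10000 + 1023/10000 = 429/2500

P(the email is spam|the filter flags the email) = (693/10000) / (429/2500) = 21/52

P(the email is spam|the filter flags the email) = 21/52 ≈ 40.38%


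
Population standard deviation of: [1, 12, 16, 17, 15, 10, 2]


Mean = 73/7
  (1-73/7)²=4356/49
  (12-73/7)²=121/49
  (16-73/7)²=1521/49
  (17-73/7)²=2116/49
  (15-73/7)²=1024/49
  (10-73/7)²=9/49
  (2-73/7)²=3481/49
Σ(x-μ)² = 1804/7
σ² = (1804/7)/7 = 1804/49

σ = √(1804/49) ≈ 6.0676


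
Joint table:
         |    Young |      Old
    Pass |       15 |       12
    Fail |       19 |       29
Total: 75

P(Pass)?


P(Pass) = (15+12)/75 = 27/75 = 9/25

P(Pass) = 9/25 ≈ 36.00%


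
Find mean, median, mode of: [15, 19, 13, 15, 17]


Sorted: [13, 15, 15, 17, 19]
Mean = 79/5
Median = 15
Freq: {15: 2, 19: 1, 13: 1, 17: 1}
Mode: [15]

Mean=79/5, Median=15, Mode=15


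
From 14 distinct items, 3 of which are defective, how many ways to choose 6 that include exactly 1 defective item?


Choose 1 of the 3 defective items and 5 of the other 11 items:
C(3,1)×C(11,5) = 3×462 = 1386

1386


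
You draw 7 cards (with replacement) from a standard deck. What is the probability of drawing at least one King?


P(not a King) = 48/52 = 12/13
P(none in 7 draws) = (12/13)^7 = 35831808/62748517
P(≥1 King) = 1 - 35831808/62748517 = 26916709/62748517

P = 26916709/62748517 ≈ 42.90%


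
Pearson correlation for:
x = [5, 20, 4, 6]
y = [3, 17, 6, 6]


n=4, Σx=35, Σy=32, Σxy=415, Σx²=477, Σy²=370
r = (4×415 - 35×32)/√((4×477 - 35²)(4×370 - 32²))
= 540/√(683×456) = 540/√311448 ≈ 540/558.0753 ≈ 0.9676

r ≈ 0.9676


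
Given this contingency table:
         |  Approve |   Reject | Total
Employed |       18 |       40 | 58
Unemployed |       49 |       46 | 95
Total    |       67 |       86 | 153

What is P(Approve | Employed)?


P(Approve | Employed) = 18/(18+40) = 18/58 = 9/29

P(Approve|Employed) = 9/29 ≈ 31.03%


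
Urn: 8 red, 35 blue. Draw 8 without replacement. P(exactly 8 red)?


Hypergeometric: C(8,8)×C(35,0)/C(43,8)
= 1×1/145008513 = 1/145008513

P(X=8) = 1/145008513 ≈ 0.00%


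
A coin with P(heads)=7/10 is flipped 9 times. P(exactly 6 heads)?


Binomial: P(X=6) = C(9,6)×p^6×(1-p)^3
= 84 × 117649/1000000 × 27/1000 = 66706983/250000000

P(X=6) = 66706983/250000000 ≈ 26.68%


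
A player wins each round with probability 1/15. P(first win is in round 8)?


Geometric: P(X=8) = (1-p)^(k-1)×p = (14/15)^7×1/15 = 105413504/2562890625

P(X=8) = 105413504/2562890625 ≈ 4.11%


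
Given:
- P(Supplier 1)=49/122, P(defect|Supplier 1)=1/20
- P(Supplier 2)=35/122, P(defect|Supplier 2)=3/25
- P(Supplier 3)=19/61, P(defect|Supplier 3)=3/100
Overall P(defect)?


P(B) = Σ P(B|Aᵢ)×P(Aᵢ)
  1/20×49/122 = 49/2440
  3/25×35/122 = 21/610
  3/100×19/61 = 57/6100
Sum = 779/12200

P(defect) = 779/12200 ≈ 6.39%


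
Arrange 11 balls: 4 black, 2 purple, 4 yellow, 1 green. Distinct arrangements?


11!/(4!×2!×4!×1!) = 34650

34650


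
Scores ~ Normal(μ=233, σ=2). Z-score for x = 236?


z = (x - μ)/σ = (236 - 233)/2 = 1.5

z = 1.5


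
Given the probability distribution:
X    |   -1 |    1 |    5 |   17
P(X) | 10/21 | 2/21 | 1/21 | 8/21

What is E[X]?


E[X] = Σ x·P(X=x)
= (-1)×(10/21) + (1)×(2/21) + (5)×(1/21) + (17)×(8/21)
= 19/3

E[X] = 19/3


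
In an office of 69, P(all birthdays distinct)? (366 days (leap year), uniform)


P(all different) = Π(366-i)/366 for i=0..68
= (366/366)×(365/366)×...×(298/366)
= 0.001057

P ≈ 0.0011 ≈ 0.11%


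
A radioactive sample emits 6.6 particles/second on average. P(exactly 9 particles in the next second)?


Poisson(λ=6.6): P(X=9) = e^(-λ)×λ^k/k!
= e^(-6.6) × 6.6^9 / 9!
≈ 0.001360368038 × 23762680.0138 / 362880 ≈ 0.089082

P(X=9) ≈ 0.089082 ≈ 8.91%


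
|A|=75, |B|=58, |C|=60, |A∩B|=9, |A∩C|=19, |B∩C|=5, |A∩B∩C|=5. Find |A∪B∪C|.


|A∪B∪C| = 75+58+60-9-19-5+5 = 165

|A∪B∪C| = 165


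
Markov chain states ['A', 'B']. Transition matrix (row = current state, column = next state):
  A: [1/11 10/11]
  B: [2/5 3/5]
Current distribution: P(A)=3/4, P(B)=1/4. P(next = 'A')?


P(next=A) = Σᵢ P(now=i)×P(i→A)
= 3/4×1/11 + 1/4×2/5
= 3/44 + 1/10 = 37/220

P = 37/220 ≈ 0.1682


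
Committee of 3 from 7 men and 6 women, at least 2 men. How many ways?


Count by #men:
  2M,1W: C(7,2)×C(6,1)=126
  3M,0W: C(7,3)×C(6,0)=35
Total = 161

161


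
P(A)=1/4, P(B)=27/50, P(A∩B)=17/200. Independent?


P(A)×P(B) = 27/200
P(A∩B) = 17/200
Not equal → NOT independent

No, not independent


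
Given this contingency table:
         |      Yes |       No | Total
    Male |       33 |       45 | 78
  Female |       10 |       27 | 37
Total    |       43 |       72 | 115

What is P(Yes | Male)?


P(Yes | Male) = 33/(33+45) = 33/78 = 11/26

P(Yes|Male) = 11/26 ≈ 42.31%


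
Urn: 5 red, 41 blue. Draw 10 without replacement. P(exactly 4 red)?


Hypergeometric: C(5,4)×C(41,6)/C(46,10)
= 5×4496388/4076350421 = 60/10879

P(X=4) = 60/10879 ≈ 0.55%


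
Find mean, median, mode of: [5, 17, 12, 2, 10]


Sorted: [2, 5, 10, 12, 17]
Mean = 46/5
Median = 10
Freq: {5: 1, 17: 1, 12: 1, 2: 1, 10: 1}
Mode: No mode

Mean=46/5, Median=10, Mode=No mode


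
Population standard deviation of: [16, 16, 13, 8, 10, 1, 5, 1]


Mean = 70/8 = 35/4
  (16-35/4)²=841/16
  (16-35/4)²=841/16
  (13-35/4)²=289/16
  (8-35/4)²=9/16
  (10-35/4)²=25/16
  (1-35/4)²=961/16
  (5-35/4)²=225/16
  (1-35/4)²=961/16
Σ(x-μ)² = 519/2
σ² = (519/2)/8 = 519/16

σ = √(519/16) ≈ 5.6954


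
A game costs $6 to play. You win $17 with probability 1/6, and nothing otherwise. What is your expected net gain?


E[gain] = (17-6)×1/6 + (-6)×5/6
= 11/6 - 5 = -19/6

Expected net gain = $-19/6 ≈ $-3.17


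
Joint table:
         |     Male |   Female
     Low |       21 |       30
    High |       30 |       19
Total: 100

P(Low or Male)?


P(Low∨Male) = P(Low) + P(Male) - P(Low∧Male)
= (51 + 51 - 21)/100 = 81/100

P = 81/100 ≈ 81.00%


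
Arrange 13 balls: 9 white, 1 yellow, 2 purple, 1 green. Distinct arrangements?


13!/(9!×1!×2!×1!) = 8580

8580


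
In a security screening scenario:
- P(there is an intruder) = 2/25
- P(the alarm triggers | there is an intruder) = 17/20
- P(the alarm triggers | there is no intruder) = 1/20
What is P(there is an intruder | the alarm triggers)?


Using Bayes' theorem:
P(A|B) = P(B|A)·P(A) / P(B)

P(the alarm triggers) = 17/20 × 2/25 + 1/20 × 23/25
= 17/250 + 23/500 = 57/500

P(there is an intruder|the alarm triggers) = (17/250) / (57/500) = 34/57

P(there is an intruder|the alarm triggers) = 34/57 ≈ 59.65%


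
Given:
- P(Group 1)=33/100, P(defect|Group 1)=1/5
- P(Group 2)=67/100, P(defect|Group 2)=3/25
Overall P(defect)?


P(B) = Σ P(B|Aᵢ)×P(Aᵢ)
  1/5×33/100 = 33/500
  3/25×67/100 = 201/2500
Sum = 183/1250

P(defect) = 183/1250 ≈ 14.64%


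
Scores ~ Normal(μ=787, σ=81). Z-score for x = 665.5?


z = (x - μ)/σ = (665.5 - 787)/81 = -1.5

z = -1.5


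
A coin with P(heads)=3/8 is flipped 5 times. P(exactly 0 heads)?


Binomial: P(X=0) = C(5,0)×p^0×(1-p)^5
= 1 × 1 × 3125/32768 = 3125/32768

P(X=0) = 3125/32768 ≈ 9.54%


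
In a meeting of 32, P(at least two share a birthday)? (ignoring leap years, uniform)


P(all different) = Π(365-i)/365 for i=0..31
= 0.246652
P(match) = 1 - 0.246652 = 0.753348

P ≈ 0.7533 ≈ 75.33%


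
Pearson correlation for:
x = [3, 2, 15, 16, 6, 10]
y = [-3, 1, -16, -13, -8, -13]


n=6, Σx=52, Σy=-52, Σxy=-633, Σx²=630, Σy²=668
r = (6×(-633) - 52×(-52))/√((6×630 - 52²)(6×668 - (-52)²))
= -1094/√(1076×1304) = -1094/√1403104 ≈ -1094/1184.5269 ≈ -0.9236

r ≈ -0.9236


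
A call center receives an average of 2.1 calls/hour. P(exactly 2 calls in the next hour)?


Poisson(λ=2.1): P(X=2) = e^(-λ)×λ^k/k!
= e^(-2.1) × 2.1^2 / 2!
≈ 0.1224564283 × 4.41 / 2 ≈ 0.270016

P(X=2) ≈ 0.270016 ≈ 27.00%


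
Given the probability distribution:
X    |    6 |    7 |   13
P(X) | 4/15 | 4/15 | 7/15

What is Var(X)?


E[X] = 143/15
E[X²] = 1523/15
Var(X) = E[X²] - (E[X])² = 1523/15 - 20449/225 = 2396/225

Var(X) = 2396/225 ≈ 10.6489


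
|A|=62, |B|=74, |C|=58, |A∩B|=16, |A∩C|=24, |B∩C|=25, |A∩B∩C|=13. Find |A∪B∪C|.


|A∪B∪C| = 62+74+58-16-24-25+13 = 142

|A∪B∪C| = 142


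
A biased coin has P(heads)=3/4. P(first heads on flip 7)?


Geometric: P(X=7) = (1-p)^(k-1)×p = (1/4)^6×3/4 = 3/16384

P(X=7) = 3/16384 ≈ 0.02%


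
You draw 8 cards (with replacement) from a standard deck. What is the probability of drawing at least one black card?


P(not a black card) = 26/52 = 1/2
P(none in 8 draws) = (1/2)^8 = 1/256
P(≥1 black card) = 1 - 1/256 = 255/256

P = 255/256 ≈ 99.61%


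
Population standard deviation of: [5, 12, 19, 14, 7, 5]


Mean = 62/6 = 31/3
  (5-31/3)²=256/9
  (12-31/3)²=25/9
  (19-31/3)²=676/9
  (14-31/3)²=121/9
  (7-31/3)²=100/9
  (5-31/3)²=256/9
Σ(x-μ)² = 478/3
σ² = (478/3)/6 = 239/9

σ = √(239/9) ≈ 5.1532


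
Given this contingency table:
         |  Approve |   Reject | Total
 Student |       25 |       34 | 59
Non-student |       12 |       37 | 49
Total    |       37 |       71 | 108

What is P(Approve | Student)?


P(Approve | Student) = 25/(25+34) = 25/59

P(Approve|Student) = 25/59 ≈ 42.37%


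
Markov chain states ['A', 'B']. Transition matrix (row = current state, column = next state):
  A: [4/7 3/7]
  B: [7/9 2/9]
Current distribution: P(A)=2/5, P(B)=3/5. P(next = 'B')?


P(next=B) = Σᵢ P(now=i)×P(i→B)
= 2/5×3/7 + 3/5×2/9
= 6/35 + 2/15 = 32/105

P = 32/105 ≈ 0.3048


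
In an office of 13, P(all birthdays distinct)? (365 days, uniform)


P(all different) = Π(365-i)/365 for i=0..12
= (365/365)×(364/365)×...×(353/365)
= 0.805590

P ≈ 0.8056 ≈ 80.56%


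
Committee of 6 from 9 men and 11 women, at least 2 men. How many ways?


Count by #men:
  2M,4W: C(9,2)×C(11,4)=11880
  3M,3W: C(9,3)×C(11,3)=13860
  4M,2W: C(9,4)×C(11,2)=6930
  5M,1W: C(9,5)×C(11,1)=1386
  6M,0W: C(9,6)×C(11,0)=84
Total = 34140

34140


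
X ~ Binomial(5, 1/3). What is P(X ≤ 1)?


P(X ≤ 1) = Σ P(X=i) for i=0..1
P(X=0) = 32/243
P(X=1) = 80/243
Sum = 112/243

P(X ≤ 1) = 112/243 ≈ 46.09%


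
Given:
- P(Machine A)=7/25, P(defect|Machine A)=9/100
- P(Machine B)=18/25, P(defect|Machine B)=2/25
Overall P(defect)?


P(B) = Σ P(B|Aᵢ)×P(Aᵢ)
  9/100×7/25 = 63/2500
  2/25×18/25 = 36/625
Sum = 207/2500

P(defect) = 207/2500 ≈ 8.28%


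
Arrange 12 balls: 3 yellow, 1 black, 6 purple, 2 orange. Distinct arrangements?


12!/(3!×1!×6!×2!) = 55440

55440


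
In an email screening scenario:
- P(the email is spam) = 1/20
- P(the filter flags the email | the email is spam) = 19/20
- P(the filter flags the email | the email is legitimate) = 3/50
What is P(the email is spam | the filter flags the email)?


Using Bayes' theorem:
P(A|B) = P(B|A)·P(A) / P(B)

P(the filter flags the email) = 19/20 × 1/20 + 3/50 × 19/20
= 19/400 + 57/1000 = 209/2000

P(the email is spam|the filter flags the email) = (19/400) / (209/2000) = 5/11

P(the email is spam|the filter flags the email) = 5/11 ≈ 45.45%


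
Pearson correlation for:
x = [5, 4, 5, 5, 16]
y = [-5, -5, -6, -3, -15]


n=5, Σx=35, Σy=-34, Σxy=-330, Σx²=347, Σy²=320
r = (5×(-330) - 35×(-34))/√((5×347 - 35²)(5×320 - (-34)²))
= -460/√(510×444) = -460/√226440 ≈ -460/475.8571 ≈ -0.9667

r ≈ -0.9667


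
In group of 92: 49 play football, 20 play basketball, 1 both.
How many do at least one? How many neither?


|A∪B| = 49+20-1 = 68
Neither = 92-68 = 24

At least one: 68; Neither: 24


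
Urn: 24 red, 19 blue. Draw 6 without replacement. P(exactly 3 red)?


Hypergeometric: C(24,3)×C(19,3)/C(43,6)
= 2024×969/6096454 = 51612/160433

P(X=3) = 51612/160433 ≈ 32.17%


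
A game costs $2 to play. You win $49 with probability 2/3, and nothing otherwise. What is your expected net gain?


E[gain] = (49-2)×2/3 + (-2)×1/3
= 94/3 - 2/3 = 92/3

Expected net gain = $92/3 ≈ $30.67
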